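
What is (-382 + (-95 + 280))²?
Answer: 38809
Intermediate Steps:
(-382 + (-95 + 280))² = (-382 + 185)² = (-197)² = 38809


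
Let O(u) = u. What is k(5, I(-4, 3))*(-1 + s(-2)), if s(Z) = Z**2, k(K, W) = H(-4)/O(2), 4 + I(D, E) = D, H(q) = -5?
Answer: -15/2 ≈ -7.5000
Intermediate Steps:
I(D, E) = -4 + D
k(K, W) = -5/2
k(5, I(-4, 3))*(-1 + s(-2)) = -5*(-1 + (-2)**2)/2 = -5*(-1 + 4)/2 = -5/2*3 = -15/2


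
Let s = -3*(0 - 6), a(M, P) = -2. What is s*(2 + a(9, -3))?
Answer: 0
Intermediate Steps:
s = 18 (s = -3*(-6) = 18)
s*(2 + a(9, -3)) = 18*(2 - 2) = 18*0 = 0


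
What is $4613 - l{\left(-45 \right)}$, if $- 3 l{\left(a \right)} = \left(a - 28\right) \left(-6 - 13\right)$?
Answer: $\frac{15226}{3} \approx 5075.3$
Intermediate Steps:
$l{\left(a \right)} = - \frac{532}{3} + \frac{19 a}{3}$ ($l{\left(a \right)} = - \frac{\left(a - 28\right) \left(-6 - 13\right)}{3} = - \frac{\left(-28 + a\right) \left(-19\right)}{3} = - \frac{532 - 19 a}{3} = - \frac{532}{3} + \frac{19 a}{3}$)
$4613 - l{\left(-45 \right)} = 4613 - \left(- \frac{532}{3} + \frac{19}{3} \left(-45\right)\right) = 4613 - \left(- \frac{532}{3} - 285\right) = 4613 - - \frac{1387}{3} = 4613 + \frac{1387}{3} = \frac{15226}{3}$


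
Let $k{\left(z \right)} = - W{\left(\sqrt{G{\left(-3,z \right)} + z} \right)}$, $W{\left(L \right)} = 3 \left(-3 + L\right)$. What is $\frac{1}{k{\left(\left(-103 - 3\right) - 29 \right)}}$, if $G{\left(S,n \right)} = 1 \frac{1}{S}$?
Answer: $\frac{3}{433} + \frac{i \sqrt{1218}}{1299} \approx 0.0069284 + 0.026867 i$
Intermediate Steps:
$G{\left(S,n \right)} = \frac{1}{S}$
$W{\left(L \right)} = -9 + 3 L$
$k{\left(z \right)} = 9 - 3 \sqrt{- \frac{1}{3} + z}$ ($k{\left(z \right)} = - (-9 + 3 \sqrt{\frac{1}{-3} + z}) = - (-9 + 3 \sqrt{- \frac{1}{3} + z}) = 9 - 3 \sqrt{- \frac{1}{3} + z}$)
$\frac{1}{k{\left(\left(-103 - 3\right) - 29 \right)}} = \frac{1}{9 - \sqrt{-3 + 9 \left(\left(-103 - 3\right) - 29\right)}} = \frac{1}{9 - \sqrt{-3 + 9 \left(-106 - 29\right)}} = \frac{1}{9 - \sqrt{-3 + 9 \left(-135\right)}} = \frac{1}{9 - \sqrt{-3 - 1215}} = \frac{1}{9 - \sqrt{-1218}} = \frac{1}{9 - i \sqrt{1218}}$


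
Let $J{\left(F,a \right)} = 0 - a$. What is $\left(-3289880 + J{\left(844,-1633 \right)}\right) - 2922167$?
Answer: $-6210414$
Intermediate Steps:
$J{\left(F,a \right)} = - a$
$\left(-3289880 + J{\left(844,-1633 \right)}\right) - 2922167 = \left(-3289880 - -1633\right) - 2922167 = \left(-3289880 + 1633\right) - 2922167 = -3288247 - 2922167 = -6210414$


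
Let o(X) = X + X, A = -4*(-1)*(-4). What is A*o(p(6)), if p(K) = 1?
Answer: -32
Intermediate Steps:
A = -16 (A = 4*(-4) = -16)
o(X) = 2*X
A*o(p(6)) = -32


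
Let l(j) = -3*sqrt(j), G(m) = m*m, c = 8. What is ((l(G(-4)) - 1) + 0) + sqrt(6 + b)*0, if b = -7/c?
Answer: -13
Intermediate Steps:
G(m) = m**2
b = -7/8 ≈ -0.87500
((l(G(-4)) - 1) + 0) + sqrt(6 + b)*0 = ((-3*sqrt((-4)**2) - 1) + 0) + sqrt(6 - 7/8)*0 = ((-3*sqrt(16) - 1) + 0) + sqrt(41/8)*0 = ((-3*4 - 1) + 0) + (sqrt(82)/4)*0 = ((-12 - 1) + 0) + 0 = (-13 + 0) + 0 = -13 + 0 = -13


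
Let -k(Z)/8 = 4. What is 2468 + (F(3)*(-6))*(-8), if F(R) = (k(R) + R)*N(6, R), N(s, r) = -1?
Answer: 3860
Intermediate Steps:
k(Z) = -32 (k(Z) = -8*4 = -32)
F(R) = 32 - R (F(R) = (-32 + R)*(-1) = 32 - R)
2468 + (F(3)*(-6))*(-8) = 2468 + ((32 - 1*3)*(-6))*(-8) = 2468 + ((32 - 3)*(-6))*(-8) = 2468 + (29*(-6))*(-8) = 2468 - 174*(-8) = 2468 + 1392 = 3860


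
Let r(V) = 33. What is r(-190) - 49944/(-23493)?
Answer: 275071/7831 ≈ 35.126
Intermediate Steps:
r(-190) - 49944/(-23493) = 33 - 49944/(-23493) = 33 - 49944*(-1)/23493 = 33 - 1*(-16648/7831) = 33 + 16648/7831 = 275071/7831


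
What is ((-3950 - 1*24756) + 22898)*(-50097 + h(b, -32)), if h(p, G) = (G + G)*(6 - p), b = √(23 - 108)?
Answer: 293193648 - 371712*I*√85 ≈ 2.9319e+8 - 3.427e+6*I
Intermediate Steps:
b = I*√85 (b = √(-85) = I*√85 ≈ 9.2195*I)
h(p, G) = 2*G*(6 - p) (h(p, G) = (2*G)*(6 - p) = 2*G*(6 - p))
((-3950 - 1*24756) + 22898)*(-50097 + h(b, -32)) = ((-3950 - 1*24756) + 22898)*(-50097 + 2*(-32)*(6 - I*√85)) = ((-3950 - 24756) + 22898)*(-50097 + 2*(-32)*(6 - I*√85)) = (-28706 + 22898)*(-50097 + (-384 + 64*I*√85)) = -5808*(-50481 + 64*I*√85) = 293193648 - 371712*I*√85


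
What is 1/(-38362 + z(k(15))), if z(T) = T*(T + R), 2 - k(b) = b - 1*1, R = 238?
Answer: -1/41074 ≈ -2.4346e-5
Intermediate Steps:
k(b) = 3 - b (k(b) = 2 - (b - 1*1) = 2 - (b - 1) = 2 - (-1 + b) = 2 + (1 - b) = 3 - b)
z(T) = T*(238 + T) (z(T) = T*(T + 238) = T*(238 + T))
1/(-38362 + z(k(15))) = 1/(-38362 + (3 - 1*15)*(238 + (3 - 1*15))) = 1/(-38362 + (3 - 15)*(238 + (3 - 15))) = 1/(-38362 - 12*(238 - 12)) = 1/(-38362 - 12*226) = 1/(-38362 - 2712) = 1/(-41074) = -1/41074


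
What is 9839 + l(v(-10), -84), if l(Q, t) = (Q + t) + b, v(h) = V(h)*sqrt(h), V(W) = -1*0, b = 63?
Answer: 9818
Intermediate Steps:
V(W) = 0
v(h) = 0 (v(h) = 0*sqrt(h) = 0)
l(Q, t) = 63 + Q + t (l(Q, t) = (Q + t) + 63 = 63 + Q + t)
9839 + l(v(-10), -84) = 9839 + (63 + 0 - 84) = 9839 - 21 = 9818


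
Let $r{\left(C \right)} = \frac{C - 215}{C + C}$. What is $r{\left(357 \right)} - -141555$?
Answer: $\frac{50535206}{357} \approx 1.4156 \cdot 10^{5}$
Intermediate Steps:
$r{\left(C \right)} = \frac{-215 + C}{2 C}$
$r{\left(357 \right)} - -141555 = \frac{-215 + 357}{2 \cdot 357} - -141555 = \frac{1}{2} \cdot \frac{1}{357} \cdot 142 + 141555 = \frac{71}{357} + 141555 = \frac{50535206}{357}$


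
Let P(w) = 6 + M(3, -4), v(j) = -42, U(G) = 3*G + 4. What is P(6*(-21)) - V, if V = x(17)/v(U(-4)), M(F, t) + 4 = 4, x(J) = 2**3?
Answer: 130/21 ≈ 6.1905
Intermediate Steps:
U(G) = 4 + 3*G
x(J) = 8
M(F, t) = 0 (M(F, t) = -4 + 4 = 0)
P(w) = 6 (P(w) = 6 + 0 = 6)
V = -4/21 (V = 8/(-42) = 8*(-1/42) = -4/21 ≈ -0.19048)
P(6*(-21)) - V = 6 - 1*(-4/21) = 6 + 4/21 = 130/21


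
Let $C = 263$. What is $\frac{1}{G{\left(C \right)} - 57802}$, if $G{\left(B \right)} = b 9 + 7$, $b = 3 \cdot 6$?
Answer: $- \frac{1}{57633} \approx -1.7351 \cdot 10^{-5}$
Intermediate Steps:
$b = 18$
$G{\left(B \right)} = 169$ ($G{\left(B \right)} = 18 \cdot 9 + 7 = 162 + 7 = 169$)
$\frac{1}{G{\left(C \right)} - 57802} = \frac{1}{169 - 57802} = \frac{1}{-57633} = - \frac{1}{57633}$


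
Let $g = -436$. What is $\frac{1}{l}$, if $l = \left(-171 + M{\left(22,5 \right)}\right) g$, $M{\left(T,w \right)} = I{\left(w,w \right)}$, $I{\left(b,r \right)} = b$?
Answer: $\frac{1}{72376} \approx 1.3817 \cdot 10^{-5}$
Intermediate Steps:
$M{\left(T,w \right)} = w$
$l = 72376$ ($l = \left(-171 + 5\right) \left(-436\right) = \left(-166\right) \left(-436\right) = 72376$)
$\frac{1}{l} = \frac{1}{72376}$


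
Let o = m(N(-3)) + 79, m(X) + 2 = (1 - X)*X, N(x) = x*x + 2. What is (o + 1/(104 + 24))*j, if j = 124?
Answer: -130913/32 ≈ -4091.0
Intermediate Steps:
N(x) = 2 + x² (N(x) = x² + 2 = 2 + x²)
m(X) = -2 + X*(1 - X) (m(X) = -2 + (1 - X)*X = -2 + X*(1 - X))
o = -33 (o = (-2 + (2 + (-3)²) - (2 + (-3)²)²) + 79 = (-2 + (2 + 9) - (2 + 9)²) + 79 = (-2 + 11 - 1*11²) + 79 = (-2 + 11 - 1*121) + 79 = (-2 + 11 - 121) + 79 = -112 + 79 = -33)
(o + 1/(104 + 24))*j = (-33 + 1/(104 + 24))*124 = (-33 + 1/128)*124 = -4223/128*124 = -130913/32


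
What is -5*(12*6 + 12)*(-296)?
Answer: 124320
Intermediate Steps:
-5*(12*6 + 12)*(-296) = -5*(72 + 12)*(-296) = -5*84*(-296) = -420*(-296) = 124320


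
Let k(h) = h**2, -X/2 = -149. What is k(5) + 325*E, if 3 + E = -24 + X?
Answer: 88100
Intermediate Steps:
X = 298 (X = -2*(-149) = 298)
E = 271 (E = -3 + (-24 + 298) = -3 + 274 = 271)
k(5) + 325*E = 5**2 + 325*271 = 25 + 88075 = 88100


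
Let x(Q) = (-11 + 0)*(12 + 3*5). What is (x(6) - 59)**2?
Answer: 126736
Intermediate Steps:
x(Q) = -297 (x(Q) = -11*(12 + 15) = -11*27 = -297)
(x(6) - 59)**2 = (-297 - 59)**2 = (-356)**2 = 126736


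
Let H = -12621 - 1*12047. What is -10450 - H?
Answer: 14218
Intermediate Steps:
H = -24668 (H = -12621 - 12047 = -24668)
-10450 - H = -10450 - 1*(-24668) = -10450 + 24668 = 14218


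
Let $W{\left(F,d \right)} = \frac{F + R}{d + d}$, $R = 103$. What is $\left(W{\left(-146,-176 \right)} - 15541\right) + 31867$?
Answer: $\frac{5746795}{352} \approx 16326.0$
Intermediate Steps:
$W{\left(F,d \right)} = \frac{103 + F}{2 d}$ ($W{\left(F,d \right)} = \frac{F + 103}{d + d} = \frac{103 + F}{2 d}$)
$\left(W{\left(-146,-176 \right)} - 15541\right) + 31867 = \left(\frac{103 - 146}{2 \left(-176\right)} - 15541\right) + 31867 = \left(\frac{1}{2} \left(- \frac{1}{176}\right) \left(-43\right) - 15541\right) + 31867 = \left(\frac{43}{352} - 15541\right) + 31867 = - \frac{5470389}{352} + 31867 = \frac{5746795}{352}$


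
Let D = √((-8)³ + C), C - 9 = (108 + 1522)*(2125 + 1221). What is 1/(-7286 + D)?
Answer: -7286/47632319 - √5453477/47632319 ≈ -0.00020199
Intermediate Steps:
C = 5453989 (C = 9 + (108 + 1522)*(2125 + 1221) = 9 + 1630*3346 = 9 + 5453980 = 5453989)
D = √5453477 (D = √((-8)³ + 5453989) = √(-512 + 5453989) = √5453477 ≈ 2335.3)
1/(-7286 + D) = 1/(-7286 + √5453477)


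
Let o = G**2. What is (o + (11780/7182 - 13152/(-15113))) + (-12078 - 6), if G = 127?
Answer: 235941527/58293 ≈ 4047.5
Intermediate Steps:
o = 16129 (o = 127**2 = 16129)
(o + (11780/7182 - 13152/(-15113))) + (-12078 - 6) = (16129 + (11780/7182 - 13152/(-15113))) + (-12078 - 6) = (16129 + (11780*(1/7182) - 13152*(-1/15113))) - 12084 = (16129 + (310/189 + 13152/15113)) - 12084 = (16129 + 146342/58293) - 12084 = 940354139/58293 - 12084 = 235941527/58293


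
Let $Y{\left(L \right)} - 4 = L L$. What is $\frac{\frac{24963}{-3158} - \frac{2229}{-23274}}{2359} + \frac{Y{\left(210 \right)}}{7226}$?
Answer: $\frac{318450715597768}{52203282514047} \approx 6.1002$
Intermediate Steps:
$Y{\left(L \right)} = 4 + L^{2}$ ($Y{\left(L \right)} = 4 + L L = 4 + L^{2}$)
$\frac{\frac{24963}{-3158} - \frac{2229}{-23274}}{2359} + \frac{Y{\left(210 \right)}}{7226} = \frac{\frac{24963}{-3158} - \frac{2229}{-23274}}{2359} + \frac{4 + 210^{2}}{7226} = \left(24963 \left(- \frac{1}{3158}\right) - - \frac{743}{7758}\right) \frac{1}{2359} + \left(4 + 44100\right) \frac{1}{7226} = \left(- \frac{24963}{3158} + \frac{743}{7758}\right) \frac{1}{2359} + 44104 \cdot \frac{1}{7226} = \left(- \frac{47829140}{6124941}\right) \frac{1}{2359} + \frac{22052}{3613} = - \frac{47829140}{14448735819} + \frac{22052}{3613} = \frac{318450715597768}{52203282514047}$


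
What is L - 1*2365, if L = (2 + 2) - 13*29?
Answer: -2738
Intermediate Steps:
L = -373 (L = 4 - 377 = -373)
L - 1*2365 = -373 - 1*2365 = -373 - 2365 = -2738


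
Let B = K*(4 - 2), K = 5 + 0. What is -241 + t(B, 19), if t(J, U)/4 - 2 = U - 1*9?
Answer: -193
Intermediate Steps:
K = 5
B = 10 (B = 5*(4 - 2) = 5*2 = 10)
t(J, U) = -28 + 4*U (t(J, U) = 8 + 4*(U - 1*9) = 8 + 4*(U - 9) = 8 + 4*(-9 + U) = 8 + (-36 + 4*U) = -28 + 4*U)
-241 + t(B, 19) = -241 + (-28 + 4*19) = -241 + (-28 + 76) = -241 + 48 = -193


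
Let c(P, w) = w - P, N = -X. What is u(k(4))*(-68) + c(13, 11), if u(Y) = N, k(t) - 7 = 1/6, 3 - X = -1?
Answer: 270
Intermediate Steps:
X = 4 (X = 3 - 1*(-1) = 3 + 1 = 4)
k(t) = 43/6 (k(t) = 7 + 1/6 = 7 + ⅙ = 43/6)
N = -4 (N = -1*4 = -4)
u(Y) = -4
u(k(4))*(-68) + c(13, 11) = -4*(-68) + (11 - 1*13) = 272 + (11 - 13) = 272 - 2 = 270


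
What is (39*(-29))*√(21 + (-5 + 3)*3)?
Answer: -1131*√15 ≈ -4380.3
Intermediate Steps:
(39*(-29))*√(21 + (-5 + 3)*3) = -1131*√(21 - 2*3) = -1131*√(21 - 6) = -1131*√15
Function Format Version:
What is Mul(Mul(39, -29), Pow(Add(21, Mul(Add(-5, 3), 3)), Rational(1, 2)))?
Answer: Mul(-1131, Pow(15, Rational(1, 2))) ≈ -4380.3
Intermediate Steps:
Mul(Mul(39, -29), Pow(Add(21, Mul(Add(-5, 3), 3)), Rational(1, 2))) = Mul(-1131, Pow(Add(21, Mul(-2, 3)), Rational(1, 2))) = Mul(-1131, Pow(Add(21, -6), Rational(1, 2))) = Mul(-1131, Pow(15, Rational(1, 2)))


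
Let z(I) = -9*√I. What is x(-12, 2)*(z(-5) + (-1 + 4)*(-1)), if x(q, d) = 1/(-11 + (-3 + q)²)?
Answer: -3/214 - 9*I*√5/214 ≈ -0.014019 - 0.09404*I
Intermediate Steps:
x(-12, 2)*(z(-5) + (-1 + 4)*(-1)) = (-9*I*√5 + (-1 + 4)*(-1))/(-11 + (-3 - 12)²) = (-9*I*√5 + 3*(-1))/(-11 + (-15)²) = (-9*I*√5 - 3)/(-11 + 225) = (-3 - 9*I*√5)/214 = -3/214 - 9*I*√5/214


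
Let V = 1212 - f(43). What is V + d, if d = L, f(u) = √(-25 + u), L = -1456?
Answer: -244 - 3*√2 ≈ -248.24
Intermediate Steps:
V = 1212 - 3*√2 (V = 1212 - √(-25 + 43) = 1212 - √18 = 1212 - 3*√2 ≈ 1207.8)
d = -1456
V + d = (1212 - 3*√2) - 1456 = -244 - 3*√2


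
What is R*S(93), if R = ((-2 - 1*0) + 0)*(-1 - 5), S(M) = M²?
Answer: 103788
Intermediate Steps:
R = 12 (R = ((-2 + 0) + 0)*(-6) = (-2 + 0)*(-6) = -2*(-6) = 12)
R*S(93) = 12*93² = 12*8649 = 103788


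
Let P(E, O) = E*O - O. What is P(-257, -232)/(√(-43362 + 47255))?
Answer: 59856*√3893/3893 ≈ 959.32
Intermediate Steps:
P(E, O) = -O + E*O
P(-257, -232)/(√(-43362 + 47255)) = (-232*(-1 - 257))/(√(-43362 + 47255)) = (-232*(-258))/(√3893) = 59856*(√3893/3893) = 59856*√3893/3893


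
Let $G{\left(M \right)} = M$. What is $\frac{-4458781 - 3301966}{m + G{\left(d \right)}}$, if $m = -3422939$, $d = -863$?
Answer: $\frac{7760747}{3423802} \approx 2.2667$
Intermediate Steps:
$\frac{-4458781 - 3301966}{m + G{\left(d \right)}} = \frac{-4458781 - 3301966}{-3422939 - 863} = - \frac{7760747}{-3423802} = \left(-7760747\right) \left(- \frac{1}{3423802}\right) = \frac{7760747}{3423802}$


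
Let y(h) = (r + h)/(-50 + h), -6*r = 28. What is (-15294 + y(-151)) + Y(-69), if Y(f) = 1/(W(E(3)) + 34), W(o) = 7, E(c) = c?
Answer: -378093812/24723 ≈ -15293.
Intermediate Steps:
r = -14/3 (r = -⅙*28 = -14/3 ≈ -4.6667)
Y(f) = 1/41 (Y(f) = 1/(7 + 34) = 1/41)
y(h) = (-14/3 + h)/(-50 + h)
(-15294 + y(-151)) + Y(-69) = (-15294 + (-14/3 - 151)/(-50 - 151)) + 1/41 = (-15294 - 467/3/(-201)) + 1/41 = (-15294 - 1/201*(-467/3)) + 1/41 = (-15294 + 467/603) + 1/41 = -9221815/603 + 1/41 = -378093812/24723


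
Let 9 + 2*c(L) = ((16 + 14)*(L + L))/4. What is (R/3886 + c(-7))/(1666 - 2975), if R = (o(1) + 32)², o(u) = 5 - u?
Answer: 15729/363341 ≈ 0.043290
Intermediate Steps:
c(L) = -9/2 + 15*L/2 (c(L) = -9/2 + (((16 + 14)*(L + L))/4)/2 = -9/2 + ((30*(2*L))*(¼))/2 = -9/2 + ((60*L)*(¼))/2 = -9/2 + (15*L)/2 = -9/2 + 15*L/2)
R = 1296 (R = ((5 - 1*1) + 32)² = ((5 - 1) + 32)² = (4 + 32)² = 36² = 1296)
(R/3886 + c(-7))/(1666 - 2975) = (1296/3886 + (-9/2 + (15/2)*(-7)))/(1666 - 2975) = (1296*(1/3886) + (-9/2 - 105/2))/(-1309) = (648/1943 - 57)*(-1/1309) = -110103/1943*(-1/1309) = 15729/363341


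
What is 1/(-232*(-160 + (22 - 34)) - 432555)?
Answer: -1/392651 ≈ -2.5468e-6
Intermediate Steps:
1/(-232*(-160 + (22 - 34)) - 432555) = 1/(-232*(-160 - 12) - 432555) = 1/(-232*(-172) - 432555) = 1/(39904 - 432555) = 1/(-392651) = -1/392651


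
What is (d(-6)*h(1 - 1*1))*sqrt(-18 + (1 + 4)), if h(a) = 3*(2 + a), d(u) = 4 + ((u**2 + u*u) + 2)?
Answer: 468*I*sqrt(13) ≈ 1687.4*I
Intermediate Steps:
d(u) = 6 + 2*u**2 (d(u) = 4 + ((u**2 + u**2) + 2) = 4 + (2*u**2 + 2) = 4 + (2 + 2*u**2) = 6 + 2*u**2)
h(a) = 6 + 3*a
(d(-6)*h(1 - 1*1))*sqrt(-18 + (1 + 4)) = ((6 + 2*(-6)**2)*(6 + 3*(1 - 1*1)))*sqrt(-18 + (1 + 4)) = ((6 + 2*36)*(6 + 3*(1 - 1)))*sqrt(-18 + 5) = ((6 + 72)*(6 + 3*0))*sqrt(-13) = (78*(6 + 0))*(I*sqrt(13)) = (78*6)*(I*sqrt(13)) = 468*(I*sqrt(13)) = 468*I*sqrt(13)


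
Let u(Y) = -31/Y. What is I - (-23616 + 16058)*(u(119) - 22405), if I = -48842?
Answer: -20157148306/119 ≈ -1.6939e+8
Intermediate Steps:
I - (-23616 + 16058)*(u(119) - 22405) = -48842 - (-23616 + 16058)*(-31/119 - 22405) = -48842 - (-7558)*(-31*1/119 - 22405) = -48842 - (-7558)*(-31/119 - 22405) = -48842 - (-7558)*(-2666226)/119 = -48842 - 1*20151336108/119 = -48842 - 20151336108/119 = -20157148306/119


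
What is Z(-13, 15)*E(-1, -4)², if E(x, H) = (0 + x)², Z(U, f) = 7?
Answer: 7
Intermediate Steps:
E(x, H) = x²
Z(-13, 15)*E(-1, -4)² = 7*((-1)²)² = 7*1² = 7*1 = 7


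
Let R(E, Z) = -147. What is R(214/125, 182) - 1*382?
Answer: -529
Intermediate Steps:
R(214/125, 182) - 1*382 = -147 - 1*382 = -147 - 382 = -529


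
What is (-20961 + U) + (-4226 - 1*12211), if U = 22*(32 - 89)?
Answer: -38652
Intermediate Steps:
U = -1254 (U = 22*(-57) = -1254)
(-20961 + U) + (-4226 - 1*12211) = (-20961 - 1254) + (-4226 - 1*12211) = -22215 + (-4226 - 12211) = -22215 - 16437 = -38652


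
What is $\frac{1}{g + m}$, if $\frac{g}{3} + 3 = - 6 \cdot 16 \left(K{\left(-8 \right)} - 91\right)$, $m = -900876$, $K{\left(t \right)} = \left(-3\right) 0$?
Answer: $- \frac{1}{874677} \approx -1.1433 \cdot 10^{-6}$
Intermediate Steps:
$K{\left(t \right)} = 0$
$g = 26199$ ($g = -9 + 3 \left(- 6 \cdot 16 \left(0 - 91\right)\right) = -9 + 3 \left(- 6 \cdot 16 \left(-91\right)\right) = -9 + 3 \left(\left(-6\right) \left(-1456\right)\right) = -9 + 3 \cdot 8736 = -9 + 26208 = 26199$)
$\frac{1}{g + m} = \frac{1}{26199 - 900876} = \frac{1}{-874677} = - \frac{1}{874677}$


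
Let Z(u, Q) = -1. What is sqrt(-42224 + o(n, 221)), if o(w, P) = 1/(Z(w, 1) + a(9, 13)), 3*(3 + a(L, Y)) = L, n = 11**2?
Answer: 5*I*sqrt(1689) ≈ 205.49*I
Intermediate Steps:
n = 121
a(L, Y) = -3 + L/3
o(w, P) = -1 (o(w, P) = 1/(-1 + (-3 + (1/3)*9)) = 1/(-1 + (-3 + 3)) = 1/(-1 + 0) = 1/(-1) = -1)
sqrt(-42224 + o(n, 221)) = sqrt(-42224 - 1) = sqrt(-42225) = 5*I*sqrt(1689)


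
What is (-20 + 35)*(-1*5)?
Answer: -75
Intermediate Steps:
(-20 + 35)*(-1*5) = 15*(-5) = -75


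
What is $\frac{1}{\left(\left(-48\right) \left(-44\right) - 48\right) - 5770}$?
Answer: $- \frac{1}{3706} \approx -0.00026983$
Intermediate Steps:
$\frac{1}{\left(\left(-48\right) \left(-44\right) - 48\right) - 5770} = \frac{1}{\left(2112 - 48\right) - 5770} = \frac{1}{2064 - 5770} = \frac{1}{-3706} = - \frac{1}{3706}$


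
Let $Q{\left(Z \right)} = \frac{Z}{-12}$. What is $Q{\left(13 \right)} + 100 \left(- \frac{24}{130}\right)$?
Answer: $- \frac{3049}{156} \approx -19.545$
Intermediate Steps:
$Q{\left(Z \right)} = - \frac{Z}{12}$ ($Q{\left(Z \right)} = Z \left(- \frac{1}{12}\right) = - \frac{Z}{12}$)
$Q{\left(13 \right)} + 100 \left(- \frac{24}{130}\right) = \left(- \frac{1}{12}\right) 13 + 100 \left(- \frac{24}{130}\right) = - \frac{13}{12} + 100 \left(\left(-24\right) \frac{1}{130}\right) = - \frac{13}{12} + 100 \left(- \frac{12}{65}\right) = - \frac{13}{12} - \frac{240}{13} = - \frac{3049}{156}$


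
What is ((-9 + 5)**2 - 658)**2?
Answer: 412164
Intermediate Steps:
((-9 + 5)**2 - 658)**2 = ((-4)**2 - 658)**2 = (16 - 658)**2 = (-642)**2 = 412164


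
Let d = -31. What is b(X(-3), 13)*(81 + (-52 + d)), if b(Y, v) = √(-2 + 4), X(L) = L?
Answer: -2*√2 ≈ -2.8284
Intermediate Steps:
b(Y, v) = √2
b(X(-3), 13)*(81 + (-52 + d)) = √2*(81 + (-52 - 31)) = √2*(81 - 83) = √2*(-2) = -2*√2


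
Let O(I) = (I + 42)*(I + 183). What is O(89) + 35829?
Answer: 71461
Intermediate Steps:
O(I) = (42 + I)*(183 + I)
O(89) + 35829 = (7686 + 89**2 + 225*89) + 35829 = (7686 + 7921 + 20025) + 35829 = 35632 + 35829 = 71461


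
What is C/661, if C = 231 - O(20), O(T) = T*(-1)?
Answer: 251/661 ≈ 0.37973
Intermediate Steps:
O(T) = -T
C = 251 (C = 231 - (-1)*20 = 231 - 1*(-20) = 231 + 20 = 251)
C/661 = 251/661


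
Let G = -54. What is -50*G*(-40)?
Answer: -108000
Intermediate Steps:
-50*G*(-40) = -50*(-54)*(-40) = 2700*(-40) = -108000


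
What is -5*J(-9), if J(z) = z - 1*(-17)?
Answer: -40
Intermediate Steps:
J(z) = 17 + z (J(z) = z + 17 = 17 + z)
-5*J(-9) = -5*(17 - 9) = -5*8 = -40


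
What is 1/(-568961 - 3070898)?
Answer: -1/3639859 ≈ -2.7474e-7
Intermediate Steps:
1/(-568961 - 3070898) = 1/(-3639859) = -1/3639859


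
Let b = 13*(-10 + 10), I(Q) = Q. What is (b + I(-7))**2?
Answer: 49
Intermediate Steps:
b = 0 (b = 13*0 = 0)
(b + I(-7))**2 = (0 - 7)**2 = (-7)**2 = 49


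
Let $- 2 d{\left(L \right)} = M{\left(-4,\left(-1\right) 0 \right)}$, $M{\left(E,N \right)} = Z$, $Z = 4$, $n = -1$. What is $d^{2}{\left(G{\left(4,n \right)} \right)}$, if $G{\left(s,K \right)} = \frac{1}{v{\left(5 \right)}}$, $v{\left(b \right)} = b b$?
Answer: $4$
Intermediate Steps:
$v{\left(b \right)} = b^{2}$
$G{\left(s,K \right)} = \frac{1}{25}$ ($G{\left(s,K \right)} = \frac{1}{5^{2}} = \frac{1}{25}$)
$M{\left(E,N \right)} = 4$
$d{\left(L \right)} = -2$ ($d{\left(L \right)} = \left(- \frac{1}{2}\right) 4 = -2$)
$d^{2}{\left(G{\left(4,n \right)} \right)} = \left(-2\right)^{2} = 4$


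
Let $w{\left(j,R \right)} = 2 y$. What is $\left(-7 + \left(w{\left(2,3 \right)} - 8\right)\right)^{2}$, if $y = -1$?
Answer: $289$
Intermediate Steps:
$w{\left(j,R \right)} = -2$ ($w{\left(j,R \right)} = 2 \left(-1\right) = -2$)
$\left(-7 + \left(w{\left(2,3 \right)} - 8\right)\right)^{2} = \left(-7 - 10\right)^{2} = \left(-17\right)^{2} = 289$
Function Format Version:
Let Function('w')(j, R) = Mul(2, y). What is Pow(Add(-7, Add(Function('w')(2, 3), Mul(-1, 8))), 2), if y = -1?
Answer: 289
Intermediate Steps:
Function('w')(j, R) = -2 (Function('w')(j, R) = Mul(2, -1) = -2)
Pow(Add(-7, Add(Function('w')(2, 3), Mul(-1, 8))), 2) = Pow(Add(-7, Add(-2, Mul(-1, 8))), 2) = Pow(Add(-7, Add(-2, -8)), 2) = Pow(Add(-7, -10), 2) = Pow(-17, 2) = 289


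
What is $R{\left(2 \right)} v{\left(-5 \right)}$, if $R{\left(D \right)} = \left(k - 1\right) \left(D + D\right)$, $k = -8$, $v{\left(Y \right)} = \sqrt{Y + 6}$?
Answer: $-36$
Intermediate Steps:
$v{\left(Y \right)} = \sqrt{6 + Y}$
$R{\left(D \right)} = - 18 D$ ($R{\left(D \right)} = \left(-8 - 1\right) \left(D + D\right) = - 9 \cdot 2 D = - 18 D$)
$R{\left(2 \right)} v{\left(-5 \right)} = \left(-18\right) 2 \sqrt{6 - 5} = - 36 \sqrt{1} = \left(-36\right) 1 = -36$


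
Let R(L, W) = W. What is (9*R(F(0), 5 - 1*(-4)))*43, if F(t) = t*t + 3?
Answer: 3483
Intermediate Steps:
F(t) = 3 + t**2 (F(t) = t**2 + 3 = 3 + t**2)
(9*R(F(0), 5 - 1*(-4)))*43 = (9*(5 - 1*(-4)))*43 = (9*(5 + 4))*43 = (9*9)*43 = 81*43 = 3483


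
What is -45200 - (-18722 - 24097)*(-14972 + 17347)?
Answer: 101649925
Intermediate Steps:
-45200 - (-18722 - 24097)*(-14972 + 17347) = -45200 - (-42819)*2375 = -45200 - 1*(-101695125) = -45200 + 101695125 = 101649925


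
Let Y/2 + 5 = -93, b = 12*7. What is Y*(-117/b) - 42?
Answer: 231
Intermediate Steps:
b = 84
Y = -196 (Y = -10 + 2*(-93) = -10 - 186 = -196)
Y*(-117/b) - 42 = -(-22932)/84 - 42 = -196*(-39/28) - 42 = 273 - 42 = 231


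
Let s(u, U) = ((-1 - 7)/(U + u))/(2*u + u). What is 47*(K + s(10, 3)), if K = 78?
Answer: 714682/195 ≈ 3665.0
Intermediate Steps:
s(u, U) = -8/(3*u*(U + u)) (s(u, U) = (-8/(U + u))/((3*u)) = (-8/(U + u))*(1/(3*u)) = -8/(3*u*(U + u)))
47*(K + s(10, 3)) = 47*(78 - 8/3/(10*(3 + 10))) = 47*(78 - 8/3*1/10/13) = 47*(78 - 8/3*1/10*1/13) = 47*(78 - 4/195) = 47*(15206/195) = 714682/195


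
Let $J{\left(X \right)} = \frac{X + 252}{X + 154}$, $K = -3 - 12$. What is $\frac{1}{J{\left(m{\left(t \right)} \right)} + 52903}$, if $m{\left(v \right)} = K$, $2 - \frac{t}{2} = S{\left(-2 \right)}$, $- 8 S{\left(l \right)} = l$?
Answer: $\frac{139}{7353754} \approx 1.8902 \cdot 10^{-5}$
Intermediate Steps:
$S{\left(l \right)} = - \frac{l}{8}$
$t = \frac{7}{2}$ ($t = 4 - 2 \left(\left(- \frac{1}{8}\right) \left(-2\right)\right) = 4 - \frac{1}{2} = \frac{7}{2} \approx 3.5$)
$K = -15$ ($K = -3 - 12 = -15$)
$m{\left(v \right)} = -15$
$J{\left(X \right)} = \frac{252 + X}{154 + X}$
$\frac{1}{J{\left(m{\left(t \right)} \right)} + 52903} = \frac{1}{\frac{252 - 15}{154 - 15} + 52903} = \frac{1}{\frac{1}{139} \cdot 237 + 52903} = \frac{1}{\frac{237}{139} + 52903} = \frac{1}{\frac{7353754}{139}} = \frac{139}{7353754}$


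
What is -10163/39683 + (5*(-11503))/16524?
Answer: -2450301157/655721892 ≈ -3.7368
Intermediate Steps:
-10163/39683 + (5*(-11503))/16524 = -10163*1/39683 - 57515*1/16524 = -10163/39683 - 57515/16524 = -2450301157/655721892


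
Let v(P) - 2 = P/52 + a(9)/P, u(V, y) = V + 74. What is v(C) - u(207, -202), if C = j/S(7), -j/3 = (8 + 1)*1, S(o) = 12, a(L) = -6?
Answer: -172459/624 ≈ -276.38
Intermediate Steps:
u(V, y) = 74 + V
j = -27 (j = -3*(8 + 1) = -27 ≈ -27.000)
C = -9/4 (C = -27/12 = -27*1/12 = -9/4 ≈ -2.2500)
v(P) = 2 - 6/P + P/52 (v(P) = 2 + (P/52 - 6/P) = 2 + (-6/P + P/52) = 2 - 6/P + P/52)
v(C) - u(207, -202) = (2 - 6/(-9/4) + (1/52)*(-9/4)) - (74 + 207) = (2 - 6*(-4/9) - 9/208) - 1*281 = (2 + 8/3 - 9/208) - 281 = 2885/624 - 281 = -172459/624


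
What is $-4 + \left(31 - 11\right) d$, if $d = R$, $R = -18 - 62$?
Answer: $-1604$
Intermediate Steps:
$R = -80$ ($R = -18 - 62 = -80$)
$d = -80$
$-4 + \left(31 - 11\right) d = -4 + \left(31 - 11\right) \left(-80\right) = -4 + 20 \left(-80\right) = -4 - 1600 = -1604$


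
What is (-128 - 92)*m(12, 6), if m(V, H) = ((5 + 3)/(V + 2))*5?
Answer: -4400/7 ≈ -628.57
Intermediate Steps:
m(V, H) = 40/(2 + V) (m(V, H) = (8/(2 + V))*5 = 40/(2 + V))
(-128 - 92)*m(12, 6) = (-128 - 92)*(40/(2 + 12)) = -8800/14 = -220*20/7 = -4400/7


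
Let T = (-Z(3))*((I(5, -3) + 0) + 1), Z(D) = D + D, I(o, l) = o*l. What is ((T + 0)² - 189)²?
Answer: 47155689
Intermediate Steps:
I(o, l) = l*o
Z(D) = 2*D
T = 84 (T = (-2*3)*((-3*5 + 0) + 1) = (-1*6)*((-15 + 0) + 1) = -6*(-15 + 1) = -6*(-14) = 84)
((T + 0)² - 189)² = ((84 + 0)² - 189)² = (84² - 189)² = (7056 - 189)² = 6867² = 47155689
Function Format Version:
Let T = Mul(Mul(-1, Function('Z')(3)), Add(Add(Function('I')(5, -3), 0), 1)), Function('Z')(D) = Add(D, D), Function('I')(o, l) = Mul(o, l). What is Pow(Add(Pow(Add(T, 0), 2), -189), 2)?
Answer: 47155689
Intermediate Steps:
Function('I')(o, l) = Mul(l, o)
Function('Z')(D) = Mul(2, D)
T = 84 (T = Mul(Mul(-1, Mul(2, 3)), Add(Add(Mul(-3, 5), 0), 1)) = Mul(Mul(-1, 6), Add(Add(-15, 0), 1)) = Mul(-6, Add(-15, 1)) = Mul(-6, -14) = 84)
Pow(Add(Pow(Add(T, 0), 2), -189), 2) = Pow(Add(Pow(Add(84, 0), 2), -189), 2) = Pow(Add(Pow(84, 2), -189), 2) = Pow(Add(7056, -189), 2) = Pow(6867, 2) = 47155689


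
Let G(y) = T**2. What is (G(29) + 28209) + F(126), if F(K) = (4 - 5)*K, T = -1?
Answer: 28084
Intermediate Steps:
G(y) = 1 (G(y) = (-1)**2 = 1)
F(K) = -K
(G(29) + 28209) + F(126) = (1 + 28209) - 1*126 = 28210 - 126 = 28084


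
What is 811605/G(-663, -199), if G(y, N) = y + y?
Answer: -270535/442 ≈ -612.07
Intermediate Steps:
G(y, N) = 2*y
811605/G(-663, -199) = 811605/((2*(-663))) = 811605/(-1326) = 811605*(-1/1326) = -270535/442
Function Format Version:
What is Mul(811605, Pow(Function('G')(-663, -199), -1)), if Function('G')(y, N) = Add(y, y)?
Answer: Rational(-270535, 442) ≈ -612.07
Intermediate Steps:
Function('G')(y, N) = Mul(2, y)
Mul(811605, Pow(Function('G')(-663, -199), -1)) = Mul(811605, Pow(Mul(2, -663), -1)) = Mul(811605, Pow(-1326, -1)) = Mul(811605, Rational(-1, 1326)) = Rational(-270535, 442)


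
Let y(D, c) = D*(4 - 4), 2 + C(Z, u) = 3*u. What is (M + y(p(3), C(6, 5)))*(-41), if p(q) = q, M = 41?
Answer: -1681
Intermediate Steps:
C(Z, u) = -2 + 3*u
y(D, c) = 0 (y(D, c) = D*0 = 0)
(M + y(p(3), C(6, 5)))*(-41) = (41 + 0)*(-41) = 41*(-41) = -1681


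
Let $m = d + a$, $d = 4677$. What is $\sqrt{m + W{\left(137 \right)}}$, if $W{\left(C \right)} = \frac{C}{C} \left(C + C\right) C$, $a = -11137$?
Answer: $\sqrt{31078} \approx 176.29$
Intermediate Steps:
$W{\left(C \right)} = 2 C^{2}$ ($W{\left(C \right)} = 1 \cdot 2 C C = 1 \cdot 2 C^{2} = 2 C^{2}$)
$m = -6460$ ($m = 4677 - 11137 = -6460$)
$\sqrt{m + W{\left(137 \right)}} = \sqrt{-6460 + 2 \cdot 137^{2}} = \sqrt{-6460 + 2 \cdot 18769} = \sqrt{-6460 + 37538} = \sqrt{31078}$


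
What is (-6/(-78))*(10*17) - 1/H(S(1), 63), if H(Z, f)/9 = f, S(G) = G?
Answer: 96377/7371 ≈ 13.075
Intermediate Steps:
H(Z, f) = 9*f
(-6/(-78))*(10*17) - 1/H(S(1), 63) = (-6/(-78))*(10*17) - 1/(9*63) = -6*(-1/78)*170 - 1/567 = (1/13)*170 - 1*1/567 = 170/13 - 1/567 = 96377/7371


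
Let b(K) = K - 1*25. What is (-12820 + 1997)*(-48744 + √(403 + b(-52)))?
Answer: 527556312 - 10823*√326 ≈ 5.2736e+8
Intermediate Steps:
b(K) = -25 + K (b(K) = K - 25 = -25 + K)
(-12820 + 1997)*(-48744 + √(403 + b(-52))) = (-12820 + 1997)*(-48744 + √(403 + (-25 - 52))) = -10823*(-48744 + √(403 - 77)) = -10823*(-48744 + √326) = 527556312 - 10823*√326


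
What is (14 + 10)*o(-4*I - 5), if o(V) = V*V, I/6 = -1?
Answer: 8664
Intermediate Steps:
I = -6 (I = 6*(-1) = -6)
o(V) = V²
(14 + 10)*o(-4*I - 5) = (14 + 10)*(-4*(-6) - 5)² = 24*(24 - 5)² = 24*19² = 24*361 = 8664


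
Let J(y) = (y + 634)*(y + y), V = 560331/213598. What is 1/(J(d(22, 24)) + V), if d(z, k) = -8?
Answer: -213598/2138837237 ≈ -9.9866e-5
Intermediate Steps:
V = 560331/213598 (V = 560331*(1/213598) = 560331/213598 ≈ 2.6233)
J(y) = 2*y*(634 + y) (J(y) = (634 + y)*(2*y) = 2*y*(634 + y))
1/(J(d(22, 24)) + V) = 1/(2*(-8)*(634 - 8) + 560331/213598) = 1/(2*(-8)*626 + 560331/213598) = 1/(-10016 + 560331/213598) = 1/(-2138837237/213598) = -213598/2138837237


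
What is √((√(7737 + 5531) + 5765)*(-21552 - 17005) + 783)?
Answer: √(-222280322 - 77114*√3317) ≈ 15057.0*I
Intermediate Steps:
√((√(7737 + 5531) + 5765)*(-21552 - 17005) + 783) = √((√13268 + 5765)*(-38557) + 783) = √((2*√3317 + 5765)*(-38557) + 783) = √((5765 + 2*√3317)*(-38557) + 783) = √((-222281105 - 77114*√3317) + 783) = √(-222280322 - 77114*√3317)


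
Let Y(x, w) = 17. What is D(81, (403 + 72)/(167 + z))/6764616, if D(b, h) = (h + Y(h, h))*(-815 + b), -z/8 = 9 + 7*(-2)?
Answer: -732899/350068878 ≈ -0.0020936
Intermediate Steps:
z = 40 (z = -8*(9 + 7*(-2)) = -8*(9 - 14) = -8*(-5) = 40)
D(b, h) = (-815 + b)*(17 + h) (D(b, h) = (h + 17)*(-815 + b) = (17 + h)*(-815 + b) = (-815 + b)*(17 + h))
D(81, (403 + 72)/(167 + z))/6764616 = (-13855 - 815*(403 + 72)/(167 + 40) + 17*81 + 81*((403 + 72)/(167 + 40)))/6764616 = (-13855 - 387125/207 + 1377 + 81*(475/207))*(1/6764616) = (-13855 - 387125/207 + 1377 + 81*(475*(1/207)))*(1/6764616) = (-13855 - 815*475/207 + 1377 + 81*(475/207))*(1/6764616) = (-13855 - 387125/207 + 1377 + 4275/23)*(1/6764616) = -2931596/207*1/6764616 = -732899/350068878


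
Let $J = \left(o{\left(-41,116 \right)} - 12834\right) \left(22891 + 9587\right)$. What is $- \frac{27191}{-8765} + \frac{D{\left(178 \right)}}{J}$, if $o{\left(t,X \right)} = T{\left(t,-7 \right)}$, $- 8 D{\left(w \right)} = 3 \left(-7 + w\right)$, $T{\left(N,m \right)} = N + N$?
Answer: $\frac{30416640680063}{9804782553920} \approx 3.1022$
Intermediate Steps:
$T{\left(N,m \right)} = 2 N$
$D{\left(w \right)} = \frac{21}{8} - \frac{3 w}{8}$ ($D{\left(w \right)} = - \frac{3 \left(-7 + w\right)}{8} = - \frac{-21 + 3 w}{8} = \frac{21}{8} - \frac{3 w}{8}$)
$o{\left(t,X \right)} = 2 t$
$J = -419485848$ ($J = \left(2 \left(-41\right) - 12834\right) \left(22891 + 9587\right) = \left(-82 - 12834\right) 32478 = \left(-12916\right) 32478 = -419485848$)
$- \frac{27191}{-8765} + \frac{D{\left(178 \right)}}{J} = - \frac{27191}{-8765} + \frac{\frac{21}{8} - \frac{267}{4}}{-419485848} = \left(-27191\right) \left(- \frac{1}{8765}\right) + \left(\frac{21}{8} - \frac{267}{4}\right) \left(- \frac{1}{419485848}\right) = \frac{27191}{8765} - - \frac{171}{1118628928} = \frac{27191}{8765} + \frac{171}{1118628928} = \frac{30416640680063}{9804782553920}$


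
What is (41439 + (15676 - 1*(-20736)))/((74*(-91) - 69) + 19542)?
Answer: 77851/12739 ≈ 6.1112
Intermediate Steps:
(41439 + (15676 - 1*(-20736)))/((74*(-91) - 69) + 19542) = (41439 + (15676 + 20736))/((-6734 - 69) + 19542) = (41439 + 36412)/(-6803 + 19542) = 77851/12739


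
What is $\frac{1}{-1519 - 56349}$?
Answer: $- \frac{1}{57868} \approx -1.7281 \cdot 10^{-5}$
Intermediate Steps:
$\frac{1}{-1519 - 56349} = \frac{1}{-57868} = - \frac{1}{57868}$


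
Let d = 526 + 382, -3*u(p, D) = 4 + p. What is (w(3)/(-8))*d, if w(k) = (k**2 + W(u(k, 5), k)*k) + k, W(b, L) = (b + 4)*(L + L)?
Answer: -4767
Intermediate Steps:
u(p, D) = -4/3 - p/3 (u(p, D) = -(4 + p)/3 = -4/3 - p/3)
W(b, L) = 2*L*(4 + b) (W(b, L) = (4 + b)*(2*L) = 2*L*(4 + b))
w(k) = k + k**2 + 2*k**2*(8/3 - k/3) (w(k) = (k**2 + (2*k*(4 + (-4/3 - k/3)))*k) + k = (k**2 + (2*k*(8/3 - k/3))*k) + k = (k**2 + 2*k**2*(8/3 - k/3)) + k = k + k**2 + 2*k**2*(8/3 - k/3))
d = 908
(w(3)/(-8))*d = (((1/3)*3*(3 - 2*3**2 + 19*3))/(-8))*908 = (((1/3)*3*(3 - 2*9 + 57))*(-1/8))*908 = (((1/3)*3*(3 - 18 + 57))*(-1/8))*908 = (((1/3)*3*42)*(-1/8))*908 = (42*(-1/8))*908 = -21/4*908 = -4767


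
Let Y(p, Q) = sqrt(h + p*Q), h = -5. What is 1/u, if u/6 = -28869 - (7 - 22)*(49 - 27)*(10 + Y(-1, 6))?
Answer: -947/145549258 - 55*I*sqrt(11)/654971661 ≈ -6.5064e-6 - 2.7851e-7*I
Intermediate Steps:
Y(p, Q) = sqrt(-5 + Q*p) (Y(p, Q) = sqrt(-5 + p*Q) = sqrt(-5 + Q*p))
u = -153414 + 1980*I*sqrt(11) (u = 6*(-28869 - (7 - 22)*(49 - 27)*(10 + sqrt(-5 + 6*(-1)))) = 6*(-28869 - (-15*22)*(10 + sqrt(-5 - 6))) = 6*(-28869 - (-330)*(10 + sqrt(-11))) = 6*(-28869 - (-330)*(10 + I*sqrt(11))) = 6*(-28869 - (-3300 - 330*I*sqrt(11))) = 6*(-28869 + (3300 + 330*I*sqrt(11))) = 6*(-25569 + 330*I*sqrt(11)) = -153414 + 1980*I*sqrt(11) ≈ -1.5341e+5 + 6566.9*I)
1/u = 1/(-153414 + 1980*I*sqrt(11))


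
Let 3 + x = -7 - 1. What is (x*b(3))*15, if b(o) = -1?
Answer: 165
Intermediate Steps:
x = -11 (x = -3 + (-7 - 1) = -3 - 8 = -11)
(x*b(3))*15 = -11*(-1)*15 = 11*15 = 165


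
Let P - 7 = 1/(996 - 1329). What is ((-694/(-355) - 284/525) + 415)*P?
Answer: 7233173246/2482515 ≈ 2913.6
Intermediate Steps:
P = 2330/333 (P = 7 + 1/(996 - 1329) = 7 + 1/(-333) = 7 - 1/333 = 2330/333 ≈ 6.9970)
((-694/(-355) - 284/525) + 415)*P = ((-694/(-355) - 284/525) + 415)*(2330/333) = ((-694*(-1/355) - 284*1/525) + 415)*(2330/333) = ((694/355 - 284/525) + 415)*(2330/333) = (52706/37275 + 415)*(2330/333) = (15521831/37275)*(2330/333) = 7233173246/2482515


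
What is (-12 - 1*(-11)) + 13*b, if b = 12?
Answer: 155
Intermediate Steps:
(-12 - 1*(-11)) + 13*b = (-12 - 1*(-11)) + 13*12 = (-12 + 11) + 156 = -1 + 156 = 155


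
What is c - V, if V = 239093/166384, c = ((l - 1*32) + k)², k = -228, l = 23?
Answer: 9345383803/166384 ≈ 56168.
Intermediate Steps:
c = 56169 (c = ((23 - 1*32) - 228)² = ((23 - 32) - 228)² = (-9 - 228)² = (-237)² = 56169)
V = 239093/166384 (V = 239093*(1/166384) = 239093/166384 ≈ 1.4370)
c - V = 56169 - 1*239093/166384 = 56169 - 239093/166384 = 9345383803/166384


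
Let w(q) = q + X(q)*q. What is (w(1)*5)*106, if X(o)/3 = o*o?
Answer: 2120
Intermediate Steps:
X(o) = 3*o² (X(o) = 3*(o*o) = 3*o²)
w(q) = q + 3*q³ (w(q) = q + (3*q²)*q = q + 3*q³)
(w(1)*5)*106 = ((1 + 3*1³)*5)*106 = ((1 + 3*1)*5)*106 = ((1 + 3)*5)*106 = (4*5)*106 = 20*106 = 2120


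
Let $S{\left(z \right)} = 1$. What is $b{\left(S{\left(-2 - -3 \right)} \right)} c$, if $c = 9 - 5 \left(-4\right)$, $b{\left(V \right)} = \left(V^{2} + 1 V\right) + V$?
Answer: $87$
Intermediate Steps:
$b{\left(V \right)} = V^{2} + 2 V$ ($b{\left(V \right)} = \left(V^{2} + V\right) + V = \left(V + V^{2}\right) + V = V^{2} + 2 V$)
$c = 29$ ($c = 9 - -20 = 9 + 20 = 29$)
$b{\left(S{\left(-2 - -3 \right)} \right)} c = 1 \left(2 + 1\right) 29 = 1 \cdot 3 \cdot 29 = 3 \cdot 29 = 87$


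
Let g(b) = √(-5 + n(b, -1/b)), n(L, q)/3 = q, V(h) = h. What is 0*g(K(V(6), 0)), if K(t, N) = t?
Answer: 0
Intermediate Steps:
n(L, q) = 3*q
g(b) = √(-5 - 3/b) (g(b) = √(-5 + 3*(-1/b)) = √(-5 - 3/b))
0*g(K(V(6), 0)) = 0*√(-5 - 3/6) = 0*√(-5 - 3*⅙) = 0*√(-5 - ½) = 0*√(-11/2) = 0*(I*√22/2) = 0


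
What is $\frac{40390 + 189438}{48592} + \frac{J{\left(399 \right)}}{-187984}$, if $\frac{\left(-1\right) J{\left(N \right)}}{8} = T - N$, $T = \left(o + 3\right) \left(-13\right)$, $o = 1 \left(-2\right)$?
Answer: $\frac{672559805}{142726852} \approx 4.7122$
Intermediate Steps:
$o = -2$
$T = -13$ ($T = \left(-2 + 3\right) \left(-13\right) = 1 \left(-13\right) = -13$)
$J{\left(N \right)} = 104 + 8 N$ ($J{\left(N \right)} = - 8 \left(-13 - N\right) = 104 + 8 N$)
$\frac{40390 + 189438}{48592} + \frac{J{\left(399 \right)}}{-187984} = \frac{40390 + 189438}{48592} + \frac{104 + 8 \cdot 399}{-187984} = 229828 \cdot \frac{1}{48592} + \left(104 + 3192\right) \left(- \frac{1}{187984}\right) = \frac{57457}{12148} + 3296 \left(- \frac{1}{187984}\right) = \frac{57457}{12148} - \frac{206}{11749} = \frac{672559805}{142726852}$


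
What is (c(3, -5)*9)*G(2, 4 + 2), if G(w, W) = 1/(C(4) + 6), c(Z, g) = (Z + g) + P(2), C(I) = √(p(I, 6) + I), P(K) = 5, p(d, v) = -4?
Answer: 9/2 ≈ 4.5000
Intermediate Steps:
C(I) = √(-4 + I)
c(Z, g) = 5 + Z + g (c(Z, g) = (Z + g) + 5 = 5 + Z + g)
G(w, W) = ⅙ (G(w, W) = 1/(√(-4 + 4) + 6) = 1/(√0 + 6) = 1/(0 + 6) = 1/6 = ⅙)
(c(3, -5)*9)*G(2, 4 + 2) = ((5 + 3 - 5)*9)*(⅙) = (3*9)*(⅙) = 27*(⅙) = 9/2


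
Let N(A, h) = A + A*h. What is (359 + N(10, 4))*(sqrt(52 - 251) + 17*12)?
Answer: 83436 + 409*I*sqrt(199) ≈ 83436.0 + 5769.7*I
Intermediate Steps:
(359 + N(10, 4))*(sqrt(52 - 251) + 17*12) = (359 + 10*(1 + 4))*(sqrt(52 - 251) + 17*12) = (359 + 10*5)*(sqrt(-199) + 204) = (359 + 50)*(I*sqrt(199) + 204) = 409*(204 + I*sqrt(199)) = 83436 + 409*I*sqrt(199)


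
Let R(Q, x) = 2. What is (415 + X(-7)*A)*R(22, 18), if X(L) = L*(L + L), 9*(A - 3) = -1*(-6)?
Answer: 4646/3 ≈ 1548.7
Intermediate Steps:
A = 11/3 (A = 3 + (-1*(-6))/9 = 3 + (⅑)*6 = 3 + ⅔ = 11/3 ≈ 3.6667)
X(L) = 2*L² (X(L) = L*(2*L) = 2*L²)
(415 + X(-7)*A)*R(22, 18) = (415 + (2*(-7)²)*(11/3))*2 = (415 + (2*49)*(11/3))*2 = (415 + 98*(11/3))*2 = (415 + 1078/3)*2 = (2323/3)*2 = 4646/3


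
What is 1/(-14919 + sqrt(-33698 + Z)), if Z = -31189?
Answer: -4973/74213816 - I*sqrt(64887)/222641448 ≈ -6.7009e-5 - 1.1441e-6*I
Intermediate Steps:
1/(-14919 + sqrt(-33698 + Z)) = 1/(-14919 + sqrt(-33698 - 31189)) = 1/(-14919 + sqrt(-64887)) = 1/(-14919 + I*sqrt(64887))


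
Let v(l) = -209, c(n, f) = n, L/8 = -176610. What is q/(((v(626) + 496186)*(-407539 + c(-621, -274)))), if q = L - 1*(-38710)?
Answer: 137417/20243797232 ≈ 6.7881e-6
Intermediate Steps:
L = -1412880 (L = 8*(-176610) = -1412880)
q = -1374170 (q = -1412880 - 1*(-38710) = -1412880 + 38710 = -1374170)
q/(((v(626) + 496186)*(-407539 + c(-621, -274)))) = -1374170*1/((-407539 - 621)*(-209 + 496186)) = -1374170/(495977*(-408160)) = -1374170/(-202437972320) = -1374170*(-1/202437972320) = 137417/20243797232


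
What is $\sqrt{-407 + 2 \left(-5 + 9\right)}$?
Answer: $i \sqrt{399} \approx 19.975 i$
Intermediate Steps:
$\sqrt{-407 + 2 \left(-5 + 9\right)} = \sqrt{-407 + 2 \cdot 4} = \sqrt{-407 + 8} = \sqrt{-399} = i \sqrt{399}$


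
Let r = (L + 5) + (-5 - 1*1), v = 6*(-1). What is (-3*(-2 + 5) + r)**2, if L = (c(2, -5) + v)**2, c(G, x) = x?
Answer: 12321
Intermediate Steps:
v = -6
L = 121 (L = (-5 - 6)**2 = (-11)**2 = 121)
r = 120 (r = (121 + 5) + (-5 - 1*1) = 126 + (-5 - 1) = 126 - 6 = 120)
(-3*(-2 + 5) + r)**2 = (-3*(-2 + 5) + 120)**2 = (-3*3 + 120)**2 = (-9 + 120)**2 = 111**2 = 12321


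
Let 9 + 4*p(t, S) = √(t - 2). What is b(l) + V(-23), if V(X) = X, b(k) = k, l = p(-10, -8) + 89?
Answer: 255/4 + I*√3/2 ≈ 63.75 + 0.86602*I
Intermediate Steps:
p(t, S) = -9/4 + √(-2 + t)/4 (p(t, S) = -9/4 + √(t - 2)/4 = -9/4 + √(-2 + t)/4)
l = 347/4 + I*√3/2 (l = (-9/4 + √(-2 - 10)/4) + 89 = (-9/4 + √(-12)/4) + 89 = (-9/4 + (2*I*√3)/4) + 89 = (-9/4 + I*√3/2) + 89 = 347/4 + I*√3/2 ≈ 86.75 + 0.86602*I)
b(l) + V(-23) = (347/4 + I*√3/2) - 23 = 255/4 + I*√3/2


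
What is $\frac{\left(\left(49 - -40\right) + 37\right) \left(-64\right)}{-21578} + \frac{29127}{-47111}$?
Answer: $- \frac{124299651}{508280579} \approx -0.24455$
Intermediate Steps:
$\frac{\left(\left(49 - -40\right) + 37\right) \left(-64\right)}{-21578} + \frac{29127}{-47111} = \left(\left(49 + 40\right) + 37\right) \left(-64\right) \left(- \frac{1}{21578}\right) + 29127 \left(- \frac{1}{47111}\right) = \left(89 + 37\right) \left(-64\right) \left(- \frac{1}{21578}\right) - \frac{29127}{47111} = 126 \left(-64\right) \left(- \frac{1}{21578}\right) - \frac{29127}{47111} = \left(-8064\right) \left(- \frac{1}{21578}\right) - \frac{29127}{47111} = \frac{4032}{10789} - \frac{29127}{47111} = - \frac{124299651}{508280579}$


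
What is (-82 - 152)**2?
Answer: 54756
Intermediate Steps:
(-82 - 152)**2 = (-234)**2 = 54756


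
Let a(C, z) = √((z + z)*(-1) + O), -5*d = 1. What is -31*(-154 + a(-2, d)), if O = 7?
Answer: 4774 - 31*√185/5 ≈ 4689.7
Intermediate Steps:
d = -⅕ (d = -⅕*1 = -⅕ ≈ -0.20000)
a(C, z) = √(7 - 2*z) (a(C, z) = √((z + z)*(-1) + 7) = √((2*z)*(-1) + 7) = √(-2*z + 7) = √(7 - 2*z))
-31*(-154 + a(-2, d)) = -31*(-154 + √(7 - 2*(-⅕))) = -31*(-154 + √(7 + ⅖)) = -31*(-154 + √(37/5)) = -31*(-154 + √185/5) = 4774 - 31*√185/5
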